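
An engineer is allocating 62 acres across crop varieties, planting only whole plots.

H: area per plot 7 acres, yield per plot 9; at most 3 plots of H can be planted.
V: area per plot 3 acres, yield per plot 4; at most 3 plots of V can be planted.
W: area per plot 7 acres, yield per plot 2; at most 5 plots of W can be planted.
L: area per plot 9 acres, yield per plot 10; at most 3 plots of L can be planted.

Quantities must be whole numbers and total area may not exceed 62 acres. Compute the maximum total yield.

69

Take 3×H, 3×V, and 3×L: area 57 ≤ 62, yield 3·9 + 3·4 + 3·10 = 69.
V has the best ratio (4/3) and is taken to its limit of 3; remaining capacity is filled optimally with the others.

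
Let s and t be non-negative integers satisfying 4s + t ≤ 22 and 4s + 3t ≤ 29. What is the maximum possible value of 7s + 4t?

(s,t)=(4,4) is feasible, giving 44.
(s,t)=(5,2) is feasible, giving 43.
(s,t)=(3,5) is feasible, giving 41.
(s,t)=(4,3) is feasible, giving 40.
No feasible integer point exceeds 44.

44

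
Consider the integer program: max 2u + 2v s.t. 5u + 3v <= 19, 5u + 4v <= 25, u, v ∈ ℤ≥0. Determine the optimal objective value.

12

Relaxing integrality, the LP optimum is 12.50 at (u,v) = (0, 6.25), which is not an integer point.
(u,v)=(0,6): 5·0+3·6=18≤19, 5·0+4·6=24≤25, objective 12.
(u,v)=(0,5): 5·0+3·5=15≤19, 5·0+4·5=20≤25, objective 10.
The best lattice point is (0,6), giving 12.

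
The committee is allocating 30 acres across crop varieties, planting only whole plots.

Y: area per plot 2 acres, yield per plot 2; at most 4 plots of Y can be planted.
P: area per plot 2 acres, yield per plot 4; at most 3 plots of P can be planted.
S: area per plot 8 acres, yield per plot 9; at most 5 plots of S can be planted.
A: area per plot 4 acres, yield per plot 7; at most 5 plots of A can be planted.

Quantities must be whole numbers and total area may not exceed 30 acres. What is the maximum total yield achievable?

Take 2×Y, 3×P, and 5×A: area 30 ≤ 30, yield 2·2 + 3·4 + 5·7 = 51.
P has the best ratio (4/2) and is taken to its limit of 3; remaining capacity is filled optimally with the others.

51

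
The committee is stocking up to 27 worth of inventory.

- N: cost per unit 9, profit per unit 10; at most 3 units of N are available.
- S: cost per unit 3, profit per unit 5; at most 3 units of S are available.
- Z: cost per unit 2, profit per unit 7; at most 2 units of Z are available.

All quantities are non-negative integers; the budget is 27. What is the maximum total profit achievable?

Take 1×N, 3×S, and 2×Z: cost 22 ≤ 27, profit 1·10 + 3·5 + 2·7 = 39.
Z has the best ratio (7/2) and is taken to its limit of 2; remaining capacity is filled optimally with the others.

39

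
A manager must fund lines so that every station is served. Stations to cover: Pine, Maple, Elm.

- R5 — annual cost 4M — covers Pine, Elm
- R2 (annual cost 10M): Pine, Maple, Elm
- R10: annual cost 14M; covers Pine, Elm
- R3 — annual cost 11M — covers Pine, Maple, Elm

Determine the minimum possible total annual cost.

10

R2 alone covers Pine, Maple, Elm — every station.
Total annual cost: 10.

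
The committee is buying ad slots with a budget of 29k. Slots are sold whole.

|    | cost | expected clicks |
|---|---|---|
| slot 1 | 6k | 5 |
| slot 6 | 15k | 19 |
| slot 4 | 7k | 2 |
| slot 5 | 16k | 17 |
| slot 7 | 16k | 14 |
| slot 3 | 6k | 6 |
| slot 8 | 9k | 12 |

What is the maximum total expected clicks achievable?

Allowing fractional choices, the relaxed optimum would be about 36.3, but ad slots are indivisible.
slot 5 + slot 8: cost 16 + 9 = 25 ≤ 29, expected clicks 17 + 12 = 29.
slot 6 + slot 8: cost 15 + 9 = 24 ≤ 29, expected clicks 19 + 12 = 31.
slot 1 + slot 6 + slot 3: cost 6 + 15 + 6 = 27 ≤ 29, expected clicks 5 + 19 + 6 = 30.
Best is slot 6 and slot 8 with total expected clicks 31.

31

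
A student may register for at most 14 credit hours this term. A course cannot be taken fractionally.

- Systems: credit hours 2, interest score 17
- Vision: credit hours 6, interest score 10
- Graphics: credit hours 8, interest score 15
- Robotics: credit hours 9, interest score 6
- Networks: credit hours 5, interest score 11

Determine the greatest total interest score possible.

Allowing fractional choices, the relaxed optimum would be about 41.1, but courses are indivisible.
Systems + Networks: credit hours 2 + 5 = 7 ≤ 14, interest score 17 + 11 = 28.
Systems + Graphics: credit hours 2 + 8 = 10 ≤ 14, interest score 17 + 15 = 32.
Systems + Vision + Networks: credit hours 2 + 6 + 5 = 13 ≤ 14, interest score 17 + 10 + 11 = 38.
Best is Systems, Vision, and Networks with total interest score 38.

38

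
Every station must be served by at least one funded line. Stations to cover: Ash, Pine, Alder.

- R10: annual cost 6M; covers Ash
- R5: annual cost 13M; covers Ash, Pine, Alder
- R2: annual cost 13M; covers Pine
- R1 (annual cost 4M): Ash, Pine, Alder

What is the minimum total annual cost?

This is an integer covering problem.
R1 alone covers Ash, Pine, Alder — every station.
Total annual cost: 4.
No cover costs less than 4.

4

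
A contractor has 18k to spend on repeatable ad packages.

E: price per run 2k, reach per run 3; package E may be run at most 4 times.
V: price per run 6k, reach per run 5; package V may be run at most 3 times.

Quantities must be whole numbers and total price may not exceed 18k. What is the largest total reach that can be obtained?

4×E and 1×V: price 14 ≤ 18, reach 4·3 + 1·5 = 17.
3×E and 2×V: price 18 ≤ 18, reach 3·3 + 2·5 = 19.
Best is 19.

19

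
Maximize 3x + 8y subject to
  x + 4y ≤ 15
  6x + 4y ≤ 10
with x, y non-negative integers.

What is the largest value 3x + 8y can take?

The continuous relaxation peaks at (0, 2.5) with value 20.00; rounding to a feasible lattice point costs some objective.
(x,y)=(0,2): 1·0+4·2=8≤15, 6·0+4·2=8≤10, objective 16.
(x,y)=(1,1): 1·1+4·1=5≤15, 6·1+4·1=10≤10, objective 11.
(x,y)=(0,1): 1·0+4·1=4≤15, 6·0+4·1=4≤10, objective 8.
Maximum is 16 at (x,y)=(0,2).

16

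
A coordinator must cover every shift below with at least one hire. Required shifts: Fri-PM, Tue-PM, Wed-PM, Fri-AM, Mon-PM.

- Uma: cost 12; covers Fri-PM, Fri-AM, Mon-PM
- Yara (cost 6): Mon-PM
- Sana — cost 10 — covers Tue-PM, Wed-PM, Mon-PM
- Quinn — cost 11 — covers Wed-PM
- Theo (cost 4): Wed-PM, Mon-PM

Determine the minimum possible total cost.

22

The greedy cost-per-new-shift heuristic would pick Theo, Uma, and Sana for 26, but a cheaper cover exists.
Choose Uma and Sana: together they cover Fri-PM, Tue-PM, Wed-PM, Fri-AM, Mon-PM — every shift.
Total cost: 12 + 10 = 22.
No cover costs less than 22.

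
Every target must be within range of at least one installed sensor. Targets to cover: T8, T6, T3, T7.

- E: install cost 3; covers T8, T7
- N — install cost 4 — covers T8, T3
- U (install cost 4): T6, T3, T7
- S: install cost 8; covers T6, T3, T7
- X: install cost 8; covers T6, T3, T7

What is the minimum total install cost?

Choose E and U: together they cover T8, T6, T3, T7 — every target.
Total install cost: 3 + 4 = 7.

7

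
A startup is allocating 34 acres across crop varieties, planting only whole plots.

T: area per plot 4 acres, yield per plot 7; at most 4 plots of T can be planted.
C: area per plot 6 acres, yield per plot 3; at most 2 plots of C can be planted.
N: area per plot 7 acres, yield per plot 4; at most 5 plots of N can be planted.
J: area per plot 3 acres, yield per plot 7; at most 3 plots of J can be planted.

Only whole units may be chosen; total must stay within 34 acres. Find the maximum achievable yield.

53

J has the best ratio (7/3); taking only J gives at most 3×7 = 21 (stopped by the supply cap of 3).
Mixing does better — 4×T, 1×N, and 3×J: area 32 ≤ 34, yield 4·7 + 1·4 + 3·7 = 53.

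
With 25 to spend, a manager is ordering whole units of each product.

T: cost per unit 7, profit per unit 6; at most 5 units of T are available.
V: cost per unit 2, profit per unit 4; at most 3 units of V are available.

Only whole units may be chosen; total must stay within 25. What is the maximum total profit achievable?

Take 3×T and 2×V: cost 25 ≤ 25, profit 3·6 + 2·4 = 26.
No other integer combination yields more.

26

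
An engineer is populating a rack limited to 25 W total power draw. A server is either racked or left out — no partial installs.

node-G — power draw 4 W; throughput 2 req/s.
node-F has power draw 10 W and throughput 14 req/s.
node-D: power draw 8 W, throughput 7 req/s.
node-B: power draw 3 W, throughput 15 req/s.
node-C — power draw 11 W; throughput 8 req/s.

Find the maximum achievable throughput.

38

Allowing fractional choices, the relaxed optimum would be about 38.9, but servers are indivisible.
node-G + node-F + node-D + node-B: power draw 4 + 10 + 8 + 3 = 25 ≤ 25, throughput 2 + 14 + 7 + 15 = 38.
node-F + node-B + node-C: power draw 10 + 3 + 11 = 24 ≤ 25, throughput 14 + 15 + 8 = 37.
Best is node-G, node-F, node-D, and node-B with total throughput 38.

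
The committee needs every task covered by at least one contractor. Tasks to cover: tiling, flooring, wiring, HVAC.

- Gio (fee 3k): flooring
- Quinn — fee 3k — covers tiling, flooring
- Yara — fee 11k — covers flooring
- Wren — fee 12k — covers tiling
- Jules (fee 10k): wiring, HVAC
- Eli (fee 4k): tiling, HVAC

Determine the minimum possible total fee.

This is a weighted set-cover instance.
Choose Quinn and Jules: together they cover tiling, flooring, wiring, HVAC — every task.
Total fee: 3 + 10 = 13.

13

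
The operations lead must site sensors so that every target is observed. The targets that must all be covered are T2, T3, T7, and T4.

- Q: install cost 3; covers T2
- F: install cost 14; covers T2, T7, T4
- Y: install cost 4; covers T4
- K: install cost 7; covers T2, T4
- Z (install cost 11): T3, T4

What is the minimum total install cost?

This is an integer covering problem.
The greedy cost-per-new-target heuristic would pick Q, Y, Z, and F for 32, but a cheaper cover exists.
Choose F and Z: together they cover T2, T3, T7, T4 — every target.
Total install cost: 14 + 11 = 25.
No cover costs less than 25.

25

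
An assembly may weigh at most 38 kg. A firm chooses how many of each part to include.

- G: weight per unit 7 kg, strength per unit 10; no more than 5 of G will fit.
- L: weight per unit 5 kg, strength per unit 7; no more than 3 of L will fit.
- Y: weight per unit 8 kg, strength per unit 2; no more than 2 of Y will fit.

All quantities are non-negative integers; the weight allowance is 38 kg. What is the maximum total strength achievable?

54

This is a bounded integer knapsack.
G has the best ratio (10/7); taking only G gives at most 5×10 = 50 (stopped by the weight limit).
Mixing does better — 4×G and 2×L: weight 38 ≤ 38, strength 4·10 + 2·7 = 54.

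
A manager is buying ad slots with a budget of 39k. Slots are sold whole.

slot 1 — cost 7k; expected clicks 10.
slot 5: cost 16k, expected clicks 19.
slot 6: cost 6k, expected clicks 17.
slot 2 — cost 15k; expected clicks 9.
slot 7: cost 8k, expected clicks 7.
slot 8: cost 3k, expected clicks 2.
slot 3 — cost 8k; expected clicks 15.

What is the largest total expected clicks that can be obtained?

Take slot 1, slot 5, slot 6, and slot 3: cost 7 + 16 + 6 + 8 = 37 ≤ 39, expected clicks 10 + 19 + 17 + 15 = 61.
No other feasible combination does better.

61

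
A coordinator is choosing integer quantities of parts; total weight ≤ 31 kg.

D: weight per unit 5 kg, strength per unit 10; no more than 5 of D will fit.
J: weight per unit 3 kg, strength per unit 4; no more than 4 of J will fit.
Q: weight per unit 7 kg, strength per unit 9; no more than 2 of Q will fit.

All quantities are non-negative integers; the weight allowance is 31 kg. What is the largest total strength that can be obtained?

58

Take 5×D and 2×J: weight 31 ≤ 31, strength 5·10 + 2·4 = 58.
D has the best ratio (10/5) and is taken to its limit of 5; remaining capacity is filled optimally with the others.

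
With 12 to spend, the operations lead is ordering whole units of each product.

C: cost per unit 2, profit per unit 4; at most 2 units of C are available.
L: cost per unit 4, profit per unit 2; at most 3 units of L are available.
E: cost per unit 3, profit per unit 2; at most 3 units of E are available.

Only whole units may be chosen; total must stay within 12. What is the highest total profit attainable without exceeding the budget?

2×C and 2×E: cost 10 ≤ 12, profit 2·4 + 2·2 = 12.
2×C, 1×L, and 1×E: cost 11 ≤ 12, profit 2·4 + 1·2 + 1·2 = 12.
Best is 12.

12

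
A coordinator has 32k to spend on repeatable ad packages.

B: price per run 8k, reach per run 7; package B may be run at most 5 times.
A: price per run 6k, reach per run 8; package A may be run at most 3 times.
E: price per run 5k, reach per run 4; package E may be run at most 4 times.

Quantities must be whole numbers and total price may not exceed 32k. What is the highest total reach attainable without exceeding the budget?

35

A has the best ratio (8/6); taking only A gives at most 3×8 = 24 (stopped by the supply cap of 3).
Mixing does better — 1×B, 3×A, and 1×E: price 31 ≤ 32, reach 1·7 + 3·8 + 1·4 = 35.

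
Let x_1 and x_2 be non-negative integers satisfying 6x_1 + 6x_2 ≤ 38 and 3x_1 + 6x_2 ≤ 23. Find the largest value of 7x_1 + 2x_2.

42

The continuous relaxation peaks at (6.33, 0) with value 44.33; rounding to a feasible lattice point costs some objective.
(x_1,x_2)=(6,0): 6·6+6·0=36≤38, 3·6+6·0=18≤23, objective 42.
(x_1,x_2)=(5,1): 6·5+6·1=36≤38, 3·5+6·1=21≤23, objective 37.
(x_1,x_2)=(5,0): 6·5+6·0=30≤38, 3·5+6·0=15≤23, objective 35.
No feasible integer point exceeds 42.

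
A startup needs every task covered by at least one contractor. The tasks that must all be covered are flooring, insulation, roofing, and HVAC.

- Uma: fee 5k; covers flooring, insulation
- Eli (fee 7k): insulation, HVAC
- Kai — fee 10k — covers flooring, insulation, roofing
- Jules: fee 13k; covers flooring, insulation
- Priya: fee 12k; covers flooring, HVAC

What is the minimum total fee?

The greedy cost-per-new-task heuristic would pick Uma, Eli, and Kai for 22, but a cheaper cover exists.
Choose Eli and Kai: together they cover flooring, insulation, roofing, HVAC — every task.
Total fee: 7 + 10 = 17.
No cover costs less than 17.

17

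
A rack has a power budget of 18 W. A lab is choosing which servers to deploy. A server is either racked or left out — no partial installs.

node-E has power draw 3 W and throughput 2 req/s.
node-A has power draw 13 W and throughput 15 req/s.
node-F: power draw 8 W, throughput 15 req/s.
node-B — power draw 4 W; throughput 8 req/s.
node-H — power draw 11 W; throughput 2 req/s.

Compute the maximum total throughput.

Treat it as a binary knapsack problem.
Allowing fractional choices, the relaxed optimum would be about 29.9, but servers are indivisible.
node-A + node-B: power draw 13 + 4 = 17 ≤ 18, throughput 15 + 8 = 23.
node-F + node-B: power draw 8 + 4 = 12 ≤ 18, throughput 15 + 8 = 23.
node-E + node-F + node-B: power draw 3 + 8 + 4 = 15 ≤ 18, throughput 2 + 15 + 8 = 25.
Best is node-E, node-F, and node-B with total throughput 25.

25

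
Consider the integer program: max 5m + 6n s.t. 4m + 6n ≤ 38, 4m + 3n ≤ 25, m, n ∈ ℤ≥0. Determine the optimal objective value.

Relaxing integrality, the LP optimum is 41.00 at (m,n) = (3, 4.33), which is not an integer point.
(m,n)=(2,5) is feasible, giving 40.
(m,n)=(3,4) is feasible, giving 39.
(m,n)=(4,3) is feasible, giving 38.
(m,n)=(1,5) is feasible, giving 35.
The best lattice point is (2,5), giving 40.

40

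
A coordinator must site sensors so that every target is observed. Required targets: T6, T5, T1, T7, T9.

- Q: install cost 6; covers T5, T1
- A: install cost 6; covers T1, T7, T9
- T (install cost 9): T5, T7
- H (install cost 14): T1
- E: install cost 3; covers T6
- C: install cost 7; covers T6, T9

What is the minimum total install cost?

This is a weighted set-cover instance.
Choose Q, A, and E: together they cover T6, T5, T1, T7, T9 — every target.
Total install cost: 6 + 6 + 3 = 15.
No cover costs less than 15.

15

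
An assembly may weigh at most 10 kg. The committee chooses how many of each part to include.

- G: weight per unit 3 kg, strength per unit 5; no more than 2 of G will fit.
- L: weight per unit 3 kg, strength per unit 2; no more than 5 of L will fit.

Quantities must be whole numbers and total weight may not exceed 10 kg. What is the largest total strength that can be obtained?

G has the best ratio (5/3); taking only G gives at most 2×5 = 10 (stopped by the supply cap of 2).
Mixing does better — 2×G and 1×L: weight 9 ≤ 10, strength 2·5 + 1·2 = 12.

12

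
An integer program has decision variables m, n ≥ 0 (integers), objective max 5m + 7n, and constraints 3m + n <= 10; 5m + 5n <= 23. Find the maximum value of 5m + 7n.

The continuous relaxation peaks at (0, 4.6) with value 32.20; rounding to a feasible lattice point costs some objective.
(m,n)=(0,4) is feasible, giving 28.
(m,n)=(1,3) is feasible, giving 26.
(m,n)=(0,3) is feasible, giving 21.
No feasible integer point exceeds 28.

28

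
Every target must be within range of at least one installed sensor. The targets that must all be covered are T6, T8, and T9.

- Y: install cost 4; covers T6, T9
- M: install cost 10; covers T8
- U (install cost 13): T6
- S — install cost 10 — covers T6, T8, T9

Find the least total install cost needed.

The greedy cost-per-new-target heuristic would pick Y and M for 14, but a cheaper cover exists.
S alone covers T6, T8, T9 — every target.
Total install cost: 10.
No cover costs less than 10.

10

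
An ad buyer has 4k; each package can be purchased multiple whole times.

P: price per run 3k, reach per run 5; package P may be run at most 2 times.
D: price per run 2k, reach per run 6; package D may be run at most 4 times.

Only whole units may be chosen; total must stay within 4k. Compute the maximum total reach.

12

This is a bounded integer knapsack.
D has the best ratio (6/2); taking only D gives at most 2×6 = 12 (stopped by the price limit).
Optimal: 2×D: price 4 ≤ 4, reach 2·6 = 12.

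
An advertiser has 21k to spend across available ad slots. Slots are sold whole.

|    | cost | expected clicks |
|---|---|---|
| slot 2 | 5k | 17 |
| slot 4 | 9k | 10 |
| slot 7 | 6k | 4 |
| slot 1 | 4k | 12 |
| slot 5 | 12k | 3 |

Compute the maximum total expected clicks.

Take slot 2, slot 4, and slot 1: cost 5 + 9 + 4 = 18 ≤ 21, expected clicks 17 + 10 + 12 = 39.
No other feasible combination does better.

39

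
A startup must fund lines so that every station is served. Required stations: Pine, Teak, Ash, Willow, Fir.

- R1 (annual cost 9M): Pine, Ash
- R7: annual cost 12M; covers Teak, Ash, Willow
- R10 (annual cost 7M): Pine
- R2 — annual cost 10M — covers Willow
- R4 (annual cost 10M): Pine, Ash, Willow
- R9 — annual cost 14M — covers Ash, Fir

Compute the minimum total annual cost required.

33

The greedy cost-per-new-station heuristic would pick R4, R7, and R9 for 36, but a cheaper cover exists.
Choose R7, R10, and R9: together they cover Pine, Teak, Ash, Willow, Fir — every station.
Total annual cost: 12 + 7 + 14 = 33.
No cover costs less than 33.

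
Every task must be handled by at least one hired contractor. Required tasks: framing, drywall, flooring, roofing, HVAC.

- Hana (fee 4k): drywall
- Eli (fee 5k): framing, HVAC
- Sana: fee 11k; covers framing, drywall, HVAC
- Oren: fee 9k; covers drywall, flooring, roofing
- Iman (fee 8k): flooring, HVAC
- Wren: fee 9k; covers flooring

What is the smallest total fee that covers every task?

14

Choose Eli and Oren: together they cover framing, drywall, flooring, roofing, HVAC — every task.
Total fee: 5 + 9 = 14.
No cover costs less than 14.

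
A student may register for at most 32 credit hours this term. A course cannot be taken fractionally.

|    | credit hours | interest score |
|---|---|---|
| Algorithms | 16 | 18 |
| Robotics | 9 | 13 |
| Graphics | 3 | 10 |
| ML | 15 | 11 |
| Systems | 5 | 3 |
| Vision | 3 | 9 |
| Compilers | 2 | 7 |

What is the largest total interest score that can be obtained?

Treat it as a binary knapsack problem.
Algorithms + Robotics + Graphics + Vision: credit hours 16 + 9 + 3 + 3 = 31 ≤ 32, interest score 18 + 13 + 10 + 9 = 50.
Robotics + Graphics + ML + Vision + Compilers: credit hours 9 + 3 + 15 + 3 + 2 = 32 ≤ 32, interest score 13 + 10 + 11 + 9 + 7 = 50.
The maximum interest score is 50; one optimal choice is Algorithms, Robotics, Graphics, and Vision.

50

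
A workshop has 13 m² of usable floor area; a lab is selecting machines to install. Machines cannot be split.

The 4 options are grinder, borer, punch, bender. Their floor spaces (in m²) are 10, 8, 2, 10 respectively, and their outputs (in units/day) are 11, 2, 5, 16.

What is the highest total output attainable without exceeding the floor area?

21

punch + bender: floor space 2 + 10 = 12 ≤ 13, output 5 + 16 = 21.
bender: floor space 10 ≤ 13, output 16.
Best is punch and bender with total output 21.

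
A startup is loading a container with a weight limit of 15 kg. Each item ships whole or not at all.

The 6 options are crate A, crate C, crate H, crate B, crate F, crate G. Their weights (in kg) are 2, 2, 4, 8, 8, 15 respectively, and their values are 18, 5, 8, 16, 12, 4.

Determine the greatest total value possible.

42

crate A + crate H + crate F: weight 2 + 4 + 8 = 14 ≤ 15, value 18 + 8 + 12 = 38.
crate A + crate H + crate B: weight 2 + 4 + 8 = 14 ≤ 15, value 18 + 8 + 16 = 42.
crate A + crate C + crate B: weight 2 + 2 + 8 = 12 ≤ 15, value 18 + 5 + 16 = 39.
Best is crate A, crate H, and crate B with total value 42.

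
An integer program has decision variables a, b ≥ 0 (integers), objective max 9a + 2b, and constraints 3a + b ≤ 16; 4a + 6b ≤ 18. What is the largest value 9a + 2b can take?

Relaxing integrality, the LP optimum is 40.50 at (a,b) = (4.5, 0), which is not an integer point.
(a,b)=(4,0): 3·4+1·0=12≤16, 4·4+6·0=16≤18, objective 36.
(a,b)=(3,1): 3·3+1·1=10≤16, 4·3+6·1=18≤18, objective 29.
(a,b)=(3,0): 3·3+1·0=9≤16, 4·3+6·0=12≤18, objective 27.
Maximum is 36 at (a,b)=(4,0).

36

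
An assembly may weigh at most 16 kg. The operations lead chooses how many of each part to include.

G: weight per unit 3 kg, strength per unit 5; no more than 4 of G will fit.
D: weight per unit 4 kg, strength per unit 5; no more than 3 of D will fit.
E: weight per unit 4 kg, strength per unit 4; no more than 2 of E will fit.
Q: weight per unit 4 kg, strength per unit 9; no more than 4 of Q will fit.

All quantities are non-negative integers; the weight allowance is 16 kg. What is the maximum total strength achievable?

36

Q has the best ratio (9/4); taking only Q gives at most 4×9 = 36 (stopped by the weight limit).
Optimal: 4×Q: weight 16 ≤ 16, strength 4·9 = 36.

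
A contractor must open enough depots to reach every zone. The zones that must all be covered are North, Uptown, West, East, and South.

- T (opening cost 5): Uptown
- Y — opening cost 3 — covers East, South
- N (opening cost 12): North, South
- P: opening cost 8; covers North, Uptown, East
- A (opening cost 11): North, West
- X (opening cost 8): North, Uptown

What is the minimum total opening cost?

The greedy cost-per-new-zone heuristic would pick Y, P, and A for 22, but a cheaper cover exists.
Choose T, Y, and A: together they cover North, Uptown, West, East, South — every zone.
Total opening cost: 5 + 3 + 11 = 19.
No cover costs less than 19.

19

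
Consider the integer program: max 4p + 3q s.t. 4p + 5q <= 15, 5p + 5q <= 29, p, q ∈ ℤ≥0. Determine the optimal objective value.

Relaxing integrality, the LP optimum is 15.00 at (p,q) = (3.75, 0), which is not an integer point.
(p,q)=(3,0): 4·3+5·0=12≤15, 5·3+5·0=15≤29, objective 12.
(p,q)=(2,1): 4·2+5·1=13≤15, 5·2+5·1=15≤29, objective 11.
The best lattice point is (3,0), giving 12.

12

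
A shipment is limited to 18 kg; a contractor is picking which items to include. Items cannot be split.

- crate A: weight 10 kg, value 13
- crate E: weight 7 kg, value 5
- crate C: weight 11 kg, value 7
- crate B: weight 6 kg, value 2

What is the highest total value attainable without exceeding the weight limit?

This is an integer program with binary decision variables.
Allowing fractional choices, the relaxed optimum would be about 18.6, but items are indivisible.
crate A: weight 10 ≤ 18, value 13.
crate A + crate E: weight 10 + 7 = 17 ≤ 18, value 13 + 5 = 18.
crate A + crate B: weight 10 + 6 = 16 ≤ 18, value 13 + 2 = 15.
Best is crate A and crate E with total value 18.

18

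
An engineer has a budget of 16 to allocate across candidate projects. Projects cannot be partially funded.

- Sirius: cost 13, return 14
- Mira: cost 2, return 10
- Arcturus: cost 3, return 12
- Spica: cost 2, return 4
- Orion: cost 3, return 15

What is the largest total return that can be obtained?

Allowing fractional choices, the relaxed optimum would be about 47.5, but projects are indivisible.
Arcturus + Spica + Orion: cost 3 + 2 + 3 = 8 ≤ 16, return 12 + 4 + 15 = 31.
Mira + Arcturus + Orion: cost 2 + 3 + 3 = 8 ≤ 16, return 10 + 12 + 15 = 37.
Mira + Arcturus + Spica + Orion: cost 2 + 3 + 2 + 3 = 10 ≤ 16, return 10 + 12 + 4 + 15 = 41.
Best is Mira, Arcturus, Spica, and Orion with total return 41.

41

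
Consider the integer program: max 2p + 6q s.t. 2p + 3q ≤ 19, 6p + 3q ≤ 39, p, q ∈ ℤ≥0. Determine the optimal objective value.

36

Relaxing integrality, the LP optimum is 38.00 at (p,q) = (0, 6.33), which is not an integer point.
(p,q)=(0,6): 2·0+3·6=18≤19, 6·0+3·6=18≤39, objective 36.
(p,q)=(1,5): 2·1+3·5=17≤19, 6·1+3·5=21≤39, objective 32.
(p,q)=(0,5): 2·0+3·5=15≤19, 6·0+3·5=15≤39, objective 30.
The best lattice point is (0,6), giving 36.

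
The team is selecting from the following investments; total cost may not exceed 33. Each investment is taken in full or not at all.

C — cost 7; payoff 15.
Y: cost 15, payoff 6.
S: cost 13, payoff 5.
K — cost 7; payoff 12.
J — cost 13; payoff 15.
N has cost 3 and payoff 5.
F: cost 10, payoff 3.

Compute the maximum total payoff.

47

Allowing fractional choices, the relaxed optimum would be about 48.2, but investments are indivisible.
C + K + J + N: cost 7 + 7 + 13 + 3 = 30 ≤ 33, payoff 15 + 12 + 15 + 5 = 47.
C + K + J: cost 7 + 7 + 13 = 27 ≤ 33, payoff 15 + 12 + 15 = 42.
C + Y + K + N: cost 7 + 15 + 7 + 3 = 32 ≤ 33, payoff 15 + 6 + 12 + 5 = 38.
Best is C, K, J, and N with total payoff 47.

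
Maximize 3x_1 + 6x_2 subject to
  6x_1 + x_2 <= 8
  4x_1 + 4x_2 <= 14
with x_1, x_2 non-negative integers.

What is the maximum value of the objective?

(x_1,x_2)=(0,3): 6·0+1·3=3≤8, 4·0+4·3=12≤14, objective 18.
(x_1,x_2)=(1,2): 6·1+1·2=8≤8, 4·1+4·2=12≤14, objective 15.
No feasible integer point exceeds 18.

18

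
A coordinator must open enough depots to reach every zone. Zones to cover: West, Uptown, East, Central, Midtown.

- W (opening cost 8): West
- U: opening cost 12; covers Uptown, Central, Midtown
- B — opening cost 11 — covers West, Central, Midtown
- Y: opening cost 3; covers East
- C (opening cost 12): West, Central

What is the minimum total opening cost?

Choose W, U, and Y: together they cover West, Uptown, East, Central, Midtown — every zone.
Total opening cost: 8 + 12 + 3 = 23.

23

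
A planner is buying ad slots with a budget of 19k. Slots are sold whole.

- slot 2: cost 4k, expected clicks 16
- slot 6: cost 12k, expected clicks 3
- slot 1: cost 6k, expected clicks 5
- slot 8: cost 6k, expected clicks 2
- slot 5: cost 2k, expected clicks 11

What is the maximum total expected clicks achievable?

This is a 0-1 knapsack instance.
slot 2 + slot 6 + slot 5: cost 4 + 12 + 2 = 18 ≤ 19, expected clicks 16 + 3 + 11 = 30.
slot 2 + slot 1 + slot 8 + slot 5: cost 4 + 6 + 6 + 2 = 18 ≤ 19, expected clicks 16 + 5 + 2 + 11 = 34.
slot 2 + slot 1 + slot 5: cost 4 + 6 + 2 = 12 ≤ 19, expected clicks 16 + 5 + 11 = 32.
Best is slot 2, slot 1, slot 8, and slot 5 with total expected clicks 34.

34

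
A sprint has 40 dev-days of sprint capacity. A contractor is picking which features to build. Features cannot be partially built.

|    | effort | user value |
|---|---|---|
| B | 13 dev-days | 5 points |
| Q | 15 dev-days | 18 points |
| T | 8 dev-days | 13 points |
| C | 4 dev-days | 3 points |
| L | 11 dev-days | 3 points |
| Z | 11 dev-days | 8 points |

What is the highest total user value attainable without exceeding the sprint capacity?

42

Take Q, T, C, and Z: effort 15 + 8 + 4 + 11 = 38 ≤ 40, user value 18 + 13 + 3 + 8 = 42.
No other feasible combination does better.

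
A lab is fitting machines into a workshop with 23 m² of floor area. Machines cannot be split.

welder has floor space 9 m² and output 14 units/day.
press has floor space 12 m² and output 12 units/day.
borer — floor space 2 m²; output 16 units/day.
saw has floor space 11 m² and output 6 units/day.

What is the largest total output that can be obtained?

42

Treat it as a binary knapsack problem.
welder + borer + saw: floor space 9 + 2 + 11 = 22 ≤ 23, output 14 + 16 + 6 = 36.
welder + press + borer: floor space 9 + 12 + 2 = 23 ≤ 23, output 14 + 12 + 16 = 42.
Best is welder, press, and borer with total output 42.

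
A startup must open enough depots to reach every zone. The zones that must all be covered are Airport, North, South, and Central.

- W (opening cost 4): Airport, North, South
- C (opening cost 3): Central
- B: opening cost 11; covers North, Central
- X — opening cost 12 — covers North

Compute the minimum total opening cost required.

7

Choose W and C: together they cover Airport, North, South, Central — every zone.
Total opening cost: 4 + 3 = 7.
No cover costs less than 7.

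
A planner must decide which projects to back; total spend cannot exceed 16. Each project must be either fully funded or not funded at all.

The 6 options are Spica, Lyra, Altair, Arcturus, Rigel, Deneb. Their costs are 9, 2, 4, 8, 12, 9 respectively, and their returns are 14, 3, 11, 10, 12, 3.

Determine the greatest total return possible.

28

Spica + Altair: cost 9 + 4 = 13 ≤ 16, return 14 + 11 = 25.
Lyra + Altair + Arcturus: cost 2 + 4 + 8 = 14 ≤ 16, return 3 + 11 + 10 = 24.
Spica + Lyra + Altair: cost 9 + 2 + 4 = 15 ≤ 16, return 14 + 3 + 11 = 28.
Best is Spica, Lyra, and Altair with total return 28.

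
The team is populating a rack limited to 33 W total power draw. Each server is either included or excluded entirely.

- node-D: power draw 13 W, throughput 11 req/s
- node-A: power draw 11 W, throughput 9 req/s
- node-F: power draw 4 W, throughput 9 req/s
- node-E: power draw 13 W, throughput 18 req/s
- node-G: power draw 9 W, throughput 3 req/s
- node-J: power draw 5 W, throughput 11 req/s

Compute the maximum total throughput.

47

Take node-A, node-F, node-E, and node-J: power draw 11 + 4 + 13 + 5 = 33 ≤ 33, throughput 9 + 9 + 18 + 11 = 47.
No other feasible combination does better.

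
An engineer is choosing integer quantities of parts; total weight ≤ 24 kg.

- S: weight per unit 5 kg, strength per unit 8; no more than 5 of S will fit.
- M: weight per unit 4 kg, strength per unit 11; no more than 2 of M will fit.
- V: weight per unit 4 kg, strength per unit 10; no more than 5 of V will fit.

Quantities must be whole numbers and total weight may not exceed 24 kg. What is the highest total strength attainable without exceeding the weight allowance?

M has the best ratio (11/4); taking only M gives at most 2×11 = 22 (stopped by the supply cap of 2).
Mixing does better — 2×M and 4×V: weight 24 ≤ 24, strength 2·11 + 4·10 = 62.

62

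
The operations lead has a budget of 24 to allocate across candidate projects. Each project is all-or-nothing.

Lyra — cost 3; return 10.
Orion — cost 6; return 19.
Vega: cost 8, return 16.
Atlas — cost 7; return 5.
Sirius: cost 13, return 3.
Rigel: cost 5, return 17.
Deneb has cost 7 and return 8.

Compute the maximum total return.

Take Lyra, Orion, Vega, and Rigel: cost 3 + 6 + 8 + 5 = 22 ≤ 24, return 10 + 19 + 16 + 17 = 62.
No other feasible combination does better.

62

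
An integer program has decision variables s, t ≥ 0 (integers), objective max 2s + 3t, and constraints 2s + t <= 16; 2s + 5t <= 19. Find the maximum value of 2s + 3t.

(s,t)=(7,1): 2·7+1·1=15≤16, 2·7+5·1=19≤19, objective 17.
(s,t)=(8,0): 2·8+1·0=16≤16, 2·8+5·0=16≤19, objective 16.
(s,t)=(6,1): 2·6+1·1=13≤16, 2·6+5·1=17≤19, objective 15.
No feasible integer point exceeds 17.

17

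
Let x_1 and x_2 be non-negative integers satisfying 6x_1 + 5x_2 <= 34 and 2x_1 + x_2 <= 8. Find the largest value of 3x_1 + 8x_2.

(x_1,x_2)=(0,6): 6·0+5·6=30≤34, 2·0+1·6=6≤8, objective 48.
(x_1,x_2)=(1,5): 6·1+5·5=31≤34, 2·1+1·5=7≤8, objective 43.
(x_1,x_2)=(0,5): 6·0+5·5=25≤34, 2·0+1·5=5≤8, objective 40.
The best lattice point is (0,6), giving 48.

48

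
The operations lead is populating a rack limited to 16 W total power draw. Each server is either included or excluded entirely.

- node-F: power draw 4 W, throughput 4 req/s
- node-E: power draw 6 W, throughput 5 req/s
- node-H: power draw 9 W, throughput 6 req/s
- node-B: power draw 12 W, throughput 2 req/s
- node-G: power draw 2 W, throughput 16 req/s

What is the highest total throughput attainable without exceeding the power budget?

26

Allowing fractional choices, the relaxed optimum would be about 27.7, but servers are indivisible.
node-F + node-E + node-G: power draw 4 + 6 + 2 = 12 ≤ 16, throughput 4 + 5 + 16 = 25.
node-F + node-H + node-G: power draw 4 + 9 + 2 = 15 ≤ 16, throughput 4 + 6 + 16 = 26.
node-H + node-G: power draw 9 + 2 = 11 ≤ 16, throughput 6 + 16 = 22.
Best is node-F, node-H, and node-G with total throughput 26.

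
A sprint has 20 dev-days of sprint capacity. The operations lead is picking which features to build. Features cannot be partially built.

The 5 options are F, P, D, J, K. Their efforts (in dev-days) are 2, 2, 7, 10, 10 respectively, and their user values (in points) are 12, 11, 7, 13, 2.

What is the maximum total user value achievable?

36

Allowing fractional choices, the relaxed optimum would be about 42.0, but features are indivisible.
F + P + J: effort 2 + 2 + 10 = 14 ≤ 20, user value 12 + 11 + 13 = 36.
F + D + J: effort 2 + 7 + 10 = 19 ≤ 20, user value 12 + 7 + 13 = 32.
Best is F, P, and J with total user value 36.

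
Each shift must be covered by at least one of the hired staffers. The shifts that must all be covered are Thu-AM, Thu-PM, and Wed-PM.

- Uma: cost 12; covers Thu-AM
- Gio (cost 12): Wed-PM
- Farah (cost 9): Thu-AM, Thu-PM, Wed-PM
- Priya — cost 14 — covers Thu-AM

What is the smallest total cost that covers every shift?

9

Farah alone covers Thu-AM, Thu-PM, Wed-PM — every shift.
Total cost: 9.
No cover costs less than 9.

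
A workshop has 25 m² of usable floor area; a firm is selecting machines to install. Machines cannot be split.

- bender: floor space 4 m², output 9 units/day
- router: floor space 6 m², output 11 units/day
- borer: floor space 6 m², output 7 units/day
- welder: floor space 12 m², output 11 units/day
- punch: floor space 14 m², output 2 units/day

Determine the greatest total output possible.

This is a 0-1 knapsack instance.
bender + router + welder: floor space 4 + 6 + 12 = 22 ≤ 25, output 9 + 11 + 11 = 31.
router + borer + welder: floor space 6 + 6 + 12 = 24 ≤ 25, output 11 + 7 + 11 = 29.
Best is bender, router, and welder with total output 31.

31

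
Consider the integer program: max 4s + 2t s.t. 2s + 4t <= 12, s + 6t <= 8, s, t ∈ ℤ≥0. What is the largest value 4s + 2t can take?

24

(s,t)=(6,0): 2·6+4·0=12≤12, 1·6+6·0=6≤8, objective 24.
(s,t)=(5,0): 2·5+4·0=10≤12, 1·5+6·0=5≤8, objective 20.
No feasible integer point exceeds 24.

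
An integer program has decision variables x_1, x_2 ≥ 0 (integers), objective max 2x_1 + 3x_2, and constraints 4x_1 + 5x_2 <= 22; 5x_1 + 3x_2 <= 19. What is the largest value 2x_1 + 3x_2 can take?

12

The continuous relaxation peaks at (0, 4.4) with value 13.20; rounding to a feasible lattice point costs some objective.
(x_1,x_2)=(0,4) is feasible, giving 12.
(x_1,x_2)=(1,3) is feasible, giving 11.
(x_1,x_2)=(0,3) is feasible, giving 9.
No feasible integer point exceeds 12.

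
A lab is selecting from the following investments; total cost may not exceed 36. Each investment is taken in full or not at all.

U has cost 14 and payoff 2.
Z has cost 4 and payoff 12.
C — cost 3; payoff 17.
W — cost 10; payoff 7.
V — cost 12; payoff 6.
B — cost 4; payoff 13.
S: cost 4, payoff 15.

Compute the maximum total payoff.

64

Treat it as a binary knapsack problem.
Take Z, C, W, B, and S: cost 4 + 3 + 10 + 4 + 4 = 25 ≤ 36, payoff 12 + 17 + 7 + 13 + 15 = 64.
No other feasible combination does better.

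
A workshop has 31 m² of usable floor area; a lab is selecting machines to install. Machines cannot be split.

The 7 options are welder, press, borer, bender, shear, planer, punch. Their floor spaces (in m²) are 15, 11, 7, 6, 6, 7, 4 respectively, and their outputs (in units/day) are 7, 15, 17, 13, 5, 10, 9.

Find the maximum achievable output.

This is a 0-1 knapsack instance.
Allowing fractional choices, the relaxed optimum would be about 58.5, but machines are indivisible.
press + borer + bender + planer: floor space 11 + 7 + 6 + 7 = 31 ≤ 31, output 15 + 17 + 13 + 10 = 55.
borer + bender + shear + planer + punch: floor space 7 + 6 + 6 + 7 + 4 = 30 ≤ 31, output 17 + 13 + 5 + 10 + 9 = 54.
press + borer + bender + punch: floor space 11 + 7 + 6 + 4 = 28 ≤ 31, output 15 + 17 + 13 + 9 = 54.
Best is press, borer, bender, and planer with total output 55.

55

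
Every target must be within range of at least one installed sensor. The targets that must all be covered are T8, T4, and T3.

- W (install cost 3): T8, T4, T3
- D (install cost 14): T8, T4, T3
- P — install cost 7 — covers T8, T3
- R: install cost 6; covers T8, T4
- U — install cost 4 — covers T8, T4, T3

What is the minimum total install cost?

3

This is an integer covering problem.
W alone covers T8, T4, T3 — every target.
Total install cost: 3.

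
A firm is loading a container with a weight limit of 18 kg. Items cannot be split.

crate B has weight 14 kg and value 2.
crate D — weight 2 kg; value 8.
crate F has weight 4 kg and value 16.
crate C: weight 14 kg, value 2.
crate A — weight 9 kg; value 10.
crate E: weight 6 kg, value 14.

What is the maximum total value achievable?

Take crate D, crate F, and crate E: weight 2 + 4 + 6 = 12 ≤ 18, value 8 + 16 + 14 = 38.
No other feasible combination does better.

38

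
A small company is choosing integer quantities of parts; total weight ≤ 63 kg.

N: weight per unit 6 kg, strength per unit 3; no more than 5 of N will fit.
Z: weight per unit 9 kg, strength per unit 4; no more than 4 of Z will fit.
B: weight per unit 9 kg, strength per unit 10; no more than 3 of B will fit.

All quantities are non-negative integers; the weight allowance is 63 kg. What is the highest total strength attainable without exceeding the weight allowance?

This is a bounded integer knapsack.
B has the best ratio (10/9); taking only B gives at most 3×10 = 30 (stopped by the supply cap of 3).
Mixing does better — 3×N, 2×Z, and 3×B: weight 63 ≤ 63, strength 3·3 + 2·4 + 3·10 = 47.

47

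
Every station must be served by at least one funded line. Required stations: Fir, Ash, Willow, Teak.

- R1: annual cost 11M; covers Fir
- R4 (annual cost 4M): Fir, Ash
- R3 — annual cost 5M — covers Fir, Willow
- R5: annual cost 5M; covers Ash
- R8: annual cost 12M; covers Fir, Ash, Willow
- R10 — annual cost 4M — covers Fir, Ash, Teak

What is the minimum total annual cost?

This is a weighted set-cover instance.
Choose R3 and R10: together they cover Fir, Ash, Willow, Teak — every station.
Total annual cost: 5 + 4 = 9.
No cover costs less than 9.

9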